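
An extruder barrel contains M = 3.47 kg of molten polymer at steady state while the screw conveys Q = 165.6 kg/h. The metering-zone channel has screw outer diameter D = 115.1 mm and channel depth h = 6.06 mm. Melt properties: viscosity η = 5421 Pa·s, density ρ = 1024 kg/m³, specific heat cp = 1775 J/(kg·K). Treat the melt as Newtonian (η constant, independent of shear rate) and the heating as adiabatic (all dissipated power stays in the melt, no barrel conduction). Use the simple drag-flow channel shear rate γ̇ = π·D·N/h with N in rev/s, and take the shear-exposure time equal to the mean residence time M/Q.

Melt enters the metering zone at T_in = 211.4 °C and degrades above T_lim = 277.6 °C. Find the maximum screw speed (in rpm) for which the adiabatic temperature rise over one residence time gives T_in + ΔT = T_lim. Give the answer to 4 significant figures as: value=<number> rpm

value=17.25 rpm

Convert throughput: Q = 165.6 kg/h = 165.6/3600 = 0.046 kg/s
Mean residence time: t_res = M/Q_s = 3.47 kg / 0.046 kg/s = 75.4348 s
Geometry in SI: D = 115.1 mm → 0.1151 m, h = 6.06 mm → 0.00606 m
ΔT_a = T_lim − T_in = 277.6 °C − 211.4 °C = 66.2 K
γ̇_max² = ΔT_a·ρ·cp/(η·t_res) = 66.2·1024·1775/(5421·75.4348) = 294.242 s⁻²
γ̇_max = sqrt(294.242) = 17.1535 s⁻¹
N_max = γ̇_max h / (πD) = 17.1535·0.00606/(π·0.1151) = 0.287475 rev/s → ×60 = 17.2485 rpm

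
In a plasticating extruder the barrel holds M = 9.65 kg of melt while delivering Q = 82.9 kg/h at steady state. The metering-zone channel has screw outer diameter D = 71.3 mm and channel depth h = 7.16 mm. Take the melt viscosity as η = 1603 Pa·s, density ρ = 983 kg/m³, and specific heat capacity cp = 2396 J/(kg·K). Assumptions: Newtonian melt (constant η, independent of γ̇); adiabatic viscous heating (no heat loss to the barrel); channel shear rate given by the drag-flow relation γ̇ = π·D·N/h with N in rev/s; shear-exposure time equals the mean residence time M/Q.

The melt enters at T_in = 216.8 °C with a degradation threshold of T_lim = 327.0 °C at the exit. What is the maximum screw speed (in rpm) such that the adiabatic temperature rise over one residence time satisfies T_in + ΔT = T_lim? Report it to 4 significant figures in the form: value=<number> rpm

Q_s = Q / 3600 = 82.9 / 3600 = 0.0230278 kg/s
t_res = M / Q_s = 9.65 ÷ 0.0230278 = 419.059 s
Convert to metres: D = 0.0713 m, h = 0.00716 m
ΔT_a = T_lim − T_in = 327.0 °C − 216.8 °C = 110.2 K
Invert ΔT = ηγ̇²t_res/(ρcp) for γ̇: γ̇_max² = ΔT_a ρ cp / (η t_res) = 110.2·983·2396 / (1603·419.059) = 386.379 s⁻²
γ̇_max = sqrt(386.379) = 19.6565 s⁻¹
N_max = γ̇_max·h / (π·D) = 19.6565 · 0.00716 / (π · 0.0713) = 0.628319 rev/s = 37.6991 rpm

value=37.70 rpm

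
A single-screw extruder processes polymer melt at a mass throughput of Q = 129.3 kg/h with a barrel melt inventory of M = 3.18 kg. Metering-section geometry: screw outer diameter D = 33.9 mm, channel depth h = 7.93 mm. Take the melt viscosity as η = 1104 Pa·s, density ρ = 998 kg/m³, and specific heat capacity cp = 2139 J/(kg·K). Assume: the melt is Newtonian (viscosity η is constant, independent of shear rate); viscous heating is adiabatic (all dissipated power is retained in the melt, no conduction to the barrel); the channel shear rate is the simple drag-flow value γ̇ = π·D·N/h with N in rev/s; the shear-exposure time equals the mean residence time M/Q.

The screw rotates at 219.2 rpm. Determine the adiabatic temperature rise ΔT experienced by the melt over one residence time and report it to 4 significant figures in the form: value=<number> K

value=110.2 K

Q_s = Q / 3600 = 129.3 / 3600 = 0.0359167 kg/s
Mean residence time: t_res = M/Q_s = 3.18 kg / 0.0359167 kg/s = 88.5383 s
Convert to SI: D = 0.0339 m, h = 0.00793 m, N = 219.2/60 = 3.65333 rev/s
Shear rate: γ̇ = πDN/h = π·0.0339·3.65333/0.00793 = 49.0643 s⁻¹
ΔT = η·γ̇²·t_res / (ρ·cp) = 1104 · (49.0643)² · 88.5383 / (998 · 2139) = 110.228 K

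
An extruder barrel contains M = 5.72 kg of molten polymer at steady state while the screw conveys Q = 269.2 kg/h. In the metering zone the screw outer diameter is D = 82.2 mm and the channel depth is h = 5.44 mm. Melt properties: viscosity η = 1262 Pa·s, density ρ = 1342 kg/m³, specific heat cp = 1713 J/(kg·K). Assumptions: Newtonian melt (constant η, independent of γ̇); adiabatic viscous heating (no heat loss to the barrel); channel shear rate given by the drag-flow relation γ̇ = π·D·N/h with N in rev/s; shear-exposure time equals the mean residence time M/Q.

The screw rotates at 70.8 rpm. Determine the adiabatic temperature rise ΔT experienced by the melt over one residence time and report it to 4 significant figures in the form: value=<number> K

value=131.8 K

Convert throughput: Q = 269.2 kg/h = 269.2/3600 = 0.0747778 kg/s
t_res = M / Q_s = 5.72 ÷ 0.0747778 = 76.4933 s
Geometry in metres: D = 82.2 mm → 0.0822 m, h = 5.44 mm → 0.00544 m; screw speed N = 70.8 rpm = 1.18 rev/s
γ̇ = π·D·N / h = π · 0.0822 · 1.18 / 0.00544 = 56.0151 s⁻¹
ΔT = η·γ̇²·t_res / (ρ·cp) = 1262 · (56.0151)² · 76.4933 / (1342 · 1713) = 131.76 K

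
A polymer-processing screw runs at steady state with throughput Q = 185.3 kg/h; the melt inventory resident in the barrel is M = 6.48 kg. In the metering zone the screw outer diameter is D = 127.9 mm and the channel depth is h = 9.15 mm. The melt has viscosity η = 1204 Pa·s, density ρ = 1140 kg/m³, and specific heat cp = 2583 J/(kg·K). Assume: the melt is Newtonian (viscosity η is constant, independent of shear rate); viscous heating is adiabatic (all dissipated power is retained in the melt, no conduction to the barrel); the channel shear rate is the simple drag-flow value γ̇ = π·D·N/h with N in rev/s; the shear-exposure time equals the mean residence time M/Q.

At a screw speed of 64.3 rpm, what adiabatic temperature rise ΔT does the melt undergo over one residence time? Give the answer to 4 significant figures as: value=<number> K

Convert throughput: Q = 185.3 kg/h = 185.3/3600 = 0.0514722 kg/s
Mean residence time: t_res = M/Q_s = 6.48 kg / 0.0514722 kg/s = 125.893 s
D = 127.9 mm = 0.1279 m;  h = 9.15 mm = 0.00915 m;  N = 64.3 rpm / 60 = 1.07167 rev/s
Shear rate: γ̇ = πDN/h = π·0.1279·1.07167/0.00915 = 47.0608 s⁻¹
ΔT = η·γ̇²·t_res/(ρ·cp) = [1204 × 47.0608² × 125.893] / [1140 × 2583] = 114.003 K

value=114.0 K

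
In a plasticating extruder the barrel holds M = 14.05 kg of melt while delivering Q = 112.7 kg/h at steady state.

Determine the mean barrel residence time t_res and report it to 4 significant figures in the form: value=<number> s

value=448.8 s

Throughput in SI: Q_s = 112.7 kg/h ÷ 3600 s/h = 0.0313056 kg/s
Mean residence time: t_res = M/Q_s = 14.05 kg / 0.0313056 kg/s = 448.802 s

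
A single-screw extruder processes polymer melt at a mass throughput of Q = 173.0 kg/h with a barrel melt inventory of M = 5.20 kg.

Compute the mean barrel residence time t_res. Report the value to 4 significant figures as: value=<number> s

Convert throughput: Q = 173.0 kg/h = 173.0/3600 = 0.0480556 kg/s
Mean residence time: t_res = M/Q_s = 5.20 kg / 0.0480556 kg/s = 108.208 s

value=108.2 s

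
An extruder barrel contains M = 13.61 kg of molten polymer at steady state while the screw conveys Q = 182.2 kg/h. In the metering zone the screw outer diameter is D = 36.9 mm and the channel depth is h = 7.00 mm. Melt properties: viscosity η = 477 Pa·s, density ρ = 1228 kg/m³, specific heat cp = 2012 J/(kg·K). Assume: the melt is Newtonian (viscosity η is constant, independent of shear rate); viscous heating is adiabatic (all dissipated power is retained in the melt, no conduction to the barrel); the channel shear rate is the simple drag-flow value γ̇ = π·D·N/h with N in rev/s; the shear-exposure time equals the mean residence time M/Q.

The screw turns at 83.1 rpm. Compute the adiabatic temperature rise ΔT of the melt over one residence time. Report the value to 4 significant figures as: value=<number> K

Q_s = Q / 3600 = 182.2 / 3600 = 0.0506111 kg/s
t_res = M / Q_s = 13.61 / 0.0506111 = 268.913 s
Convert to SI: D = 0.0369 m, h = 0.007 m, N = 83.1/60 = 1.385 rev/s
γ̇ = π D N / h = (π)(0.0369)(1.385) / 0.007 = 22.9365 s⁻¹
Adiabatic rise: ΔT = η γ̇² t_res / (ρ cp) = 477·(22.9365)²·268.913 / (1228·2012) = 27.3124 K

value=27.31 K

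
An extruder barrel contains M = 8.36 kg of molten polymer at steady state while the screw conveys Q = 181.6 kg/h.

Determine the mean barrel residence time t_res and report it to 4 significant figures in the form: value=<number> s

Q_s = Q / 3600 = 181.6 / 3600 = 0.0504444 kg/s
t_res = M / Q_s = 8.36 ÷ 0.0504444 = 165.727 s

value=165.7 s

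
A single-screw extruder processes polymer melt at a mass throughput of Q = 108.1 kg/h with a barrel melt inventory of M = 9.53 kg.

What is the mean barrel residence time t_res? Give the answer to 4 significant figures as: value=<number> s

Convert throughput: Q = 108.1 kg/h = 108.1/3600 = 0.0300278 kg/s
t_res = M / Q_s = 9.53 / 0.0300278 = 317.373 s

value=317.4 s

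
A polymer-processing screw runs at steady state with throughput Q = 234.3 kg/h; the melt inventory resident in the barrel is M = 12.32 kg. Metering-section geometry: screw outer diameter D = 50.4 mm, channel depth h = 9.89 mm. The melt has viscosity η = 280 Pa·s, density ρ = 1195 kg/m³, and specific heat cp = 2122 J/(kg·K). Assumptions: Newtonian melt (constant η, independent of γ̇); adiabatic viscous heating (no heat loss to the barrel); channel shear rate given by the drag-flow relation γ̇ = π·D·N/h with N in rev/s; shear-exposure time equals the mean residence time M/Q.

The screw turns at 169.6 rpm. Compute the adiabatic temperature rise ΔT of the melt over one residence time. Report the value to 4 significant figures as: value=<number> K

Convert throughput: Q = 234.3 kg/h = 234.3/3600 = 0.0650833 kg/s
t_res = M / Q_s = 12.32 ÷ 0.0650833 = 189.296 s
Geometry in metres: D = 50.4 mm → 0.0504 m, h = 9.89 mm → 0.00989 m; screw speed N = 169.6 rpm = 2.82667 rev/s
γ̇ = π·D·N / h = π · 0.0504 · 2.82667 / 0.00989 = 45.2542 s⁻¹
Adiabatic rise: ΔT = η γ̇² t_res / (ρ cp) = 280·(45.2542)²·189.296 / (1195·2122) = 42.8058 K

value=42.81 K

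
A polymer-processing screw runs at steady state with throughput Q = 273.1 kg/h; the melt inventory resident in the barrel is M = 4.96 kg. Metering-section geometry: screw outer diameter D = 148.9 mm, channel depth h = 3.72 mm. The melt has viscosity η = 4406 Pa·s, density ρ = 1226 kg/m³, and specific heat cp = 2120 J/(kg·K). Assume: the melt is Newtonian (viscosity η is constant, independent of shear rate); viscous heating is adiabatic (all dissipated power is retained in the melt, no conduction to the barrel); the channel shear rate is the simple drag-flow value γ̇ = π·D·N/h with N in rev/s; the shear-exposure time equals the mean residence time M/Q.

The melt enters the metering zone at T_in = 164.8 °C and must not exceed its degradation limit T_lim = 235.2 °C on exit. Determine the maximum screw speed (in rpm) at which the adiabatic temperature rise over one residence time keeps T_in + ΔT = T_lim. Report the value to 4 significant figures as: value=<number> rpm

Throughput in SI: Q_s = 273.1 kg/h ÷ 3600 s/h = 0.0758611 kg/s
Mean residence time: t_res = M/Q_s = 4.96 kg / 0.0758611 kg/s = 65.3826 s
Convert to metres: D = 0.1489 m, h = 0.00372 m
ΔT_a = T_lim − T_in = 235.2 °C − 164.8 °C = 70.4 K
γ̇_max² = ΔT_a·ρ·cp / (η·t_res) = [70.4 × 1226 × 2120] / [4406 × 65.3826] = 635.173 s⁻²
γ̇_max = √635.173 = 25.2026 s⁻¹
N_max = γ̇_max·h / (π·D) = 25.2026 · 0.00372 / (π · 0.1489) = 0.200422 rev/s = 12.0253 rpm

value=12.03 rpm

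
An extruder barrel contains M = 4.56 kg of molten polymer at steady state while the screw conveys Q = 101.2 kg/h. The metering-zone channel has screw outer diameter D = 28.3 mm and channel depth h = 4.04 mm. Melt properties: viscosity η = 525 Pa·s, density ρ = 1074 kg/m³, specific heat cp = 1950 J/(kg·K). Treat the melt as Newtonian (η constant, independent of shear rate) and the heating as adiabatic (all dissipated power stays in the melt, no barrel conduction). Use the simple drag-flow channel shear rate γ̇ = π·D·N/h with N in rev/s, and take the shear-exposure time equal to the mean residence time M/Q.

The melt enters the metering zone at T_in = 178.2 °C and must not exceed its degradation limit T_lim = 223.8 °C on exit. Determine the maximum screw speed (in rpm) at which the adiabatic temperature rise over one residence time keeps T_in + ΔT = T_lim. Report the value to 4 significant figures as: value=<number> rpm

value=91.30 rpm

Q_s = Q / 3600 = 101.2 / 3600 = 0.0281111 kg/s
Mean residence time: t_res = M/Q_s = 4.56 kg / 0.0281111 kg/s = 162.213 s
Geometry in SI: D = 28.3 mm → 0.0283 m, h = 4.04 mm → 0.00404 m
Allowable rise: ΔT_a = T_lim − T_in = 223.8 − 178.2 = 45.6 K
Invert ΔT = ηγ̇²t_res/(ρcp) for γ̇: γ̇_max² = ΔT_a ρ cp / (η t_res) = 45.6·1074·1950 / (525·162.213) = 1121.39 s⁻²
γ̇_max = sqrt(1121.39) = 33.4872 s⁻¹
Solve γ̇ = πDN/h for N: N_max = γ̇_max·h/(π·D) = 33.4872 × 0.00404 / (π × 0.0283) = 1.52168 rev/s = 91.3009 rpm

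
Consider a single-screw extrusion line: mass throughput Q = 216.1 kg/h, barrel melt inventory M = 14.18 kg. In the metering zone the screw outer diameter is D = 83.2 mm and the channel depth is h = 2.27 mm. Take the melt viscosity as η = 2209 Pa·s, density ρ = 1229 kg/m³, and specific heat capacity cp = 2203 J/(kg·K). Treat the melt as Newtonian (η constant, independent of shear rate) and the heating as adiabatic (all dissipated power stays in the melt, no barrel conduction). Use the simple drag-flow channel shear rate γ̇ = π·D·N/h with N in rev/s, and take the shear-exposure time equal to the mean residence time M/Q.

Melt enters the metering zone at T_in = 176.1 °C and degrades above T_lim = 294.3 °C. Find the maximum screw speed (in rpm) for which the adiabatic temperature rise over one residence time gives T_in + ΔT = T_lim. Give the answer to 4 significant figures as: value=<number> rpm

Convert throughput: Q = 216.1 kg/h = 216.1/3600 = 0.0600278 kg/s
t_res = M / Q_s = 14.18 ÷ 0.0600278 = 236.224 s
D = 83.2 mm = 0.0832 m;  h = 2.27 mm = 0.00227 m
Allowable rise: ΔT_a = T_lim − T_in = 294.3 − 176.1 = 118.2 K
Invert ΔT = ηγ̇²t_res/(ρcp) for γ̇: γ̇_max² = ΔT_a ρ cp / (η t_res) = 118.2·1229·2203 / (2209·236.224) = 613.288 s⁻²
γ̇_max = sqrt(613.288) = 24.7646 s⁻¹
N_max = γ̇_max·h / (π·D) = 24.7646 · 0.00227 / (π · 0.0832) = 0.215072 rev/s = 12.9043 rpm

value=12.90 rpm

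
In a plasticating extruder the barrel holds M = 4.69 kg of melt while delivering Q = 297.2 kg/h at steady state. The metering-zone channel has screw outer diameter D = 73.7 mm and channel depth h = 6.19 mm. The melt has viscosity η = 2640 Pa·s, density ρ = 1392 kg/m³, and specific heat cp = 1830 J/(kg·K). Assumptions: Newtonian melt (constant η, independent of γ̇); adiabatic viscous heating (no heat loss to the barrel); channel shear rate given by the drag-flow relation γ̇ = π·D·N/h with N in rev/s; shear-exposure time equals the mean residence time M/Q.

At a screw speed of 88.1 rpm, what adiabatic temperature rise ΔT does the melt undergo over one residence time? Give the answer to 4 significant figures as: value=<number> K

Throughput in SI: Q_s = 297.2 kg/h ÷ 3600 s/h = 0.0825556 kg/s
t_res = M / Q_s = 4.69 / 0.0825556 = 56.8102 s
D = 73.7 mm = 0.0737 m;  h = 6.19 mm = 0.00619 m;  N = 88.1 rpm / 60 = 1.46833 rev/s
Shear rate: γ̇ = πDN/h = π·0.0737·1.46833/0.00619 = 54.9226 s⁻¹
Adiabatic rise: ΔT = η γ̇² t_res / (ρ cp) = 2640·(54.9226)²·56.8102 / (1392·1830) = 177.6 K

value=177.6 K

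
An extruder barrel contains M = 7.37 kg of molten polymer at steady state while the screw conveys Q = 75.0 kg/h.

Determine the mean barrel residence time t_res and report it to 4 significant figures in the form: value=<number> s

value=353.8 s

Throughput in SI: Q_s = 75.0 kg/h ÷ 3600 s/h = 0.0208333 kg/s
Mean residence time: t_res = M/Q_s = 7.37 kg / 0.0208333 kg/s = 353.76 s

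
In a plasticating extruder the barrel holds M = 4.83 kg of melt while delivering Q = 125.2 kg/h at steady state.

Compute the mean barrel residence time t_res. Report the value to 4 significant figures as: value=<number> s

Throughput in SI: Q_s = 125.2 kg/h ÷ 3600 s/h = 0.0347778 kg/s
t_res = M / Q_s = 4.83 / 0.0347778 = 138.882 s

value=138.9 s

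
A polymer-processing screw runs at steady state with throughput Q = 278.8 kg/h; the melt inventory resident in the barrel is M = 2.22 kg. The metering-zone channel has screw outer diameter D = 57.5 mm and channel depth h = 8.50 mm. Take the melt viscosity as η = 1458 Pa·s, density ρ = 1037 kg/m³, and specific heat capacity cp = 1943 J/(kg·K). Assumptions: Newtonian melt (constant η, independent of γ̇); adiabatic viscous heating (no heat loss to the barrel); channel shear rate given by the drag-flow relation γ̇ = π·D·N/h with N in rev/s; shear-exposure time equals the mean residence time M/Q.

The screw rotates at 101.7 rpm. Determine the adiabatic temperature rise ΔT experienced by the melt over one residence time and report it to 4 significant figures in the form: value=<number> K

Q_s = Q / 3600 = 278.8 / 3600 = 0.0774444 kg/s
Mean residence time: t_res = M/Q_s = 2.22 kg / 0.0774444 kg/s = 28.6657 s
D = 57.5 mm = 0.0575 m;  h = 8.50 mm = 0.0085 m;  N = 101.7 rpm / 60 = 1.695 rev/s
Shear rate: γ̇ = πDN/h = π·0.0575·1.695/0.0085 = 36.0221 s⁻¹
ΔT = η·γ̇²·t_res/(ρ·cp) = [1458 × 36.0221² × 28.6657] / [1037 × 1943] = 26.9157 K

value=26.92 K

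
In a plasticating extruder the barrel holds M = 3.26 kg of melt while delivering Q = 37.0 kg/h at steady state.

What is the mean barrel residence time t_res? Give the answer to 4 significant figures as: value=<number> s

value=317.2 s

Convert throughput: Q = 37.0 kg/h = 37.0/3600 = 0.0102778 kg/s
t_res = M / Q_s = 3.26 / 0.0102778 = 317.189 s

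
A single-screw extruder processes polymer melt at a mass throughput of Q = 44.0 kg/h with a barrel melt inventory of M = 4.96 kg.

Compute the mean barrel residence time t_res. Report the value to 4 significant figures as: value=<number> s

Throughput in SI: Q_s = 44.0 kg/h ÷ 3600 s/h = 0.0122222 kg/s
t_res = M / Q_s = 4.96 / 0.0122222 = 405.818 s

value=405.8 s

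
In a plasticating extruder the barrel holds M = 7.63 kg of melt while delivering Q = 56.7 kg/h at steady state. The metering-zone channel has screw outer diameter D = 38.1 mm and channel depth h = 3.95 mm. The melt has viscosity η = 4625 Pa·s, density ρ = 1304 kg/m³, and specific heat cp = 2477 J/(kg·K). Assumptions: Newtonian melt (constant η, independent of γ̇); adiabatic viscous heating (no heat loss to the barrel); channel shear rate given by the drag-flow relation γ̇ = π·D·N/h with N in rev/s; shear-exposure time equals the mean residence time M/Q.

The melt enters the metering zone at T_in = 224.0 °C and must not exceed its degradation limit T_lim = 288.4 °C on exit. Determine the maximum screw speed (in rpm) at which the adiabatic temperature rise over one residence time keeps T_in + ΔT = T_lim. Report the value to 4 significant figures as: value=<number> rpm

Throughput in SI: Q_s = 56.7 kg/h ÷ 3600 s/h = 0.01575 kg/s
Mean residence time: t_res = M/Q_s = 7.63 kg / 0.01575 kg/s = 484.444 s
Geometry in SI: D = 38.1 mm → 0.0381 m, h = 3.95 mm → 0.00395 m
ΔT_a = T_lim − T_in = 288.4 °C − 224.0 °C = 64.4 K
Invert ΔT = ηγ̇²t_res/(ρcp) for γ̇: γ̇_max² = ΔT_a ρ cp / (η t_res) = 64.4·1304·2477 / (4625·484.444) = 92.8397 s⁻²
γ̇_max = sqrt(92.8397) = 9.63534 s⁻¹
N_max = γ̇_max·h / (π·D) = 9.63534 · 0.00395 / (π · 0.0381) = 0.317972 rev/s = 19.0783 rpm

value=19.08 rpm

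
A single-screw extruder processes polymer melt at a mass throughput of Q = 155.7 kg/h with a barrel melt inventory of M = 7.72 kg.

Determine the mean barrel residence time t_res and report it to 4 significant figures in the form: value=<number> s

value=178.5 s

Q_s = Q / 3600 = 155.7 / 3600 = 0.04325 kg/s
Mean residence time: t_res = M/Q_s = 7.72 kg / 0.04325 kg/s = 178.497 s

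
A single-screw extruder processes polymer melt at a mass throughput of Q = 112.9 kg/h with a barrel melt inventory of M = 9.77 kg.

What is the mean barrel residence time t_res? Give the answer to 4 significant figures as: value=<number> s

value=311.5 s

Convert throughput: Q = 112.9 kg/h = 112.9/3600 = 0.0313611 kg/s
t_res = M / Q_s = 9.77 / 0.0313611 = 311.532 s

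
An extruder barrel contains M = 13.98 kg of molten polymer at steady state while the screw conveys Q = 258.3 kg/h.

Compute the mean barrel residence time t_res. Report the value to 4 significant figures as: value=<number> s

value=194.8 s

Q_s = Q / 3600 = 258.3 / 3600 = 0.07175 kg/s
t_res = M / Q_s = 13.98 ÷ 0.07175 = 194.843 s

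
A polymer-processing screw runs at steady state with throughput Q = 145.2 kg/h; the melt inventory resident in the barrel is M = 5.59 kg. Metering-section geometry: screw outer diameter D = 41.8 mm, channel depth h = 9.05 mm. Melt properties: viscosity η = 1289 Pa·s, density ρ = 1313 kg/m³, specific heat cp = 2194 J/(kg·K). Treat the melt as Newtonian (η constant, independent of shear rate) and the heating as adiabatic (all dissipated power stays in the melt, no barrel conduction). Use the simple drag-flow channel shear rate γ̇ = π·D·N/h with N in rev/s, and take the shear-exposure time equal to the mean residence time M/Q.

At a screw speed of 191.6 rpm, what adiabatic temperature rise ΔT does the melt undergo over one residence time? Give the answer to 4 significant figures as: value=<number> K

value=133.2 K

Convert throughput: Q = 145.2 kg/h = 145.2/3600 = 0.0403333 kg/s
t_res = M / Q_s = 5.59 ÷ 0.0403333 = 138.595 s
Convert to SI: D = 0.0418 m, h = 0.00905 m, N = 191.6/60 = 3.19333 rev/s
γ̇ = π·D·N / h = π · 0.0418 · 3.19333 / 0.00905 = 46.3364 s⁻¹
ΔT = η·γ̇²·t_res/(ρ·cp) = [1289 × 46.3364² × 138.595] / [1313 × 2194] = 133.151 K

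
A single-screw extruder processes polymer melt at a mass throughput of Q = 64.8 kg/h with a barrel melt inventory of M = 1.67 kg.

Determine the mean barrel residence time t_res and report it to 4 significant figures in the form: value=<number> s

value=92.78 s

Convert throughput: Q = 64.8 kg/h = 64.8/3600 = 0.018 kg/s
t_res = M / Q_s = 1.67 ÷ 0.018 = 92.7778 s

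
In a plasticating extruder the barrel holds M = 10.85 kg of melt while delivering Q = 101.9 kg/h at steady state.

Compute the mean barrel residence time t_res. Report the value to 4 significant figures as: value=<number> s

value=383.3 s

Throughput in SI: Q_s = 101.9 kg/h ÷ 3600 s/h = 0.0283056 kg/s
Mean residence time: t_res = M/Q_s = 10.85 kg / 0.0283056 kg/s = 383.317 s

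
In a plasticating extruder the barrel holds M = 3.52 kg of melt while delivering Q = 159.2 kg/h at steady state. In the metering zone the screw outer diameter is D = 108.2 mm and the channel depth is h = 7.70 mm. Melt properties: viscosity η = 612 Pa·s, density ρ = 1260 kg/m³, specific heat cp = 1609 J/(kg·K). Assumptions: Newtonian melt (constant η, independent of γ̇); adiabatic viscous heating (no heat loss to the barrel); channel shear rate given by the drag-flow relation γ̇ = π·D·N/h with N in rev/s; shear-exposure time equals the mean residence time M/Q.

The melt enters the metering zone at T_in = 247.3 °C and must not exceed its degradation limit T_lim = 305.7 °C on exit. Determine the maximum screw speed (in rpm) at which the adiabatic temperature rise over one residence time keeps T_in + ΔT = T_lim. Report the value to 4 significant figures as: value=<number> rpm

Throughput in SI: Q_s = 159.2 kg/h ÷ 3600 s/h = 0.0442222 kg/s
t_res = M / Q_s = 3.52 / 0.0442222 = 79.598 s
Geometry in SI: D = 108.2 mm → 0.1082 m, h = 7.70 mm → 0.0077 m
ΔT_a = T_lim − T_in = 305.7 − 247.3 = 58.4 K
γ̇_max² = ΔT_a·ρ·cp / (η·t_res) = [58.4 × 1260 × 1609] / [612 × 79.598] = 2430.45 s⁻²
γ̇_max = sqrt(2430.45) = 49.2996 s⁻¹
N_max = γ̇_max h / (πD) = 49.2996·0.0077/(π·0.1082) = 1.11675 rev/s → ×60 = 67.0051 rpm

value=67.01 rpm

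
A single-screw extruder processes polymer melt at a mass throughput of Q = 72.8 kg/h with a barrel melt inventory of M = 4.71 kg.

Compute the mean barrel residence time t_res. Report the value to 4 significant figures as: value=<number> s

value=232.9 s

Throughput in SI: Q_s = 72.8 kg/h ÷ 3600 s/h = 0.0202222 kg/s
Mean residence time: t_res = M/Q_s = 4.71 kg / 0.0202222 kg/s = 232.912 s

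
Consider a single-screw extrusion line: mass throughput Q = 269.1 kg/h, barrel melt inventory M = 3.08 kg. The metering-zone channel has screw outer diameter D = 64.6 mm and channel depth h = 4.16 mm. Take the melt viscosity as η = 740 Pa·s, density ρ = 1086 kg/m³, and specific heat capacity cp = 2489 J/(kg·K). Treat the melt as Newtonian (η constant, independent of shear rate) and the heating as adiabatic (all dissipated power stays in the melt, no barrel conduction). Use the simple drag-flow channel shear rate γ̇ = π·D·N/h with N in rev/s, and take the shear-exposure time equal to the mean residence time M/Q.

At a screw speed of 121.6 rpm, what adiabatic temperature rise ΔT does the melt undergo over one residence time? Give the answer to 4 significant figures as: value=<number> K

Q_s = Q / 3600 = 269.1 / 3600 = 0.07475 kg/s
t_res = M / Q_s = 3.08 ÷ 0.07475 = 41.204 s
D = 64.6 mm = 0.0646 m;  h = 4.16 mm = 0.00416 m;  N = 121.6 rpm / 60 = 2.02667 rev/s
γ̇ = π·D·N / h = π · 0.0646 · 2.02667 / 0.00416 = 98.8716 s⁻¹
ΔT = η·γ̇²·t_res/(ρ·cp) = [740 × 98.8716² × 41.204] / [1086 × 2489] = 110.27 K

value=110.3 K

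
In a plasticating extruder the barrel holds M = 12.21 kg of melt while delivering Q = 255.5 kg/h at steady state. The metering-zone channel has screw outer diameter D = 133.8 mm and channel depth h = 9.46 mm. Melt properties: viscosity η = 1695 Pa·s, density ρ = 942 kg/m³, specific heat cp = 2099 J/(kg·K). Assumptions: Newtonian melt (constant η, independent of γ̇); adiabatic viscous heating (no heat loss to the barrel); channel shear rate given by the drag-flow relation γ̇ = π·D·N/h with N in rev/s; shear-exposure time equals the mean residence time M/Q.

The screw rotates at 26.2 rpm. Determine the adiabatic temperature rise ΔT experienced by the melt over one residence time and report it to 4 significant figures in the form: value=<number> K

Q_s = Q / 3600 = 255.5 / 3600 = 0.0709722 kg/s
t_res = M / Q_s = 12.21 / 0.0709722 = 172.039 s
D = 133.8 mm = 0.1338 m;  h = 9.46 mm = 0.00946 m;  N = 26.2 rpm / 60 = 0.436667 rev/s
Shear rate: γ̇ = πDN/h = π·0.1338·0.436667/0.00946 = 19.4028 s⁻¹
ΔT = η·γ̇²·t_res / (ρ·cp) = 1695 · (19.4028)² · 172.039 / (942 · 2099) = 55.5218 K

value=55.52 K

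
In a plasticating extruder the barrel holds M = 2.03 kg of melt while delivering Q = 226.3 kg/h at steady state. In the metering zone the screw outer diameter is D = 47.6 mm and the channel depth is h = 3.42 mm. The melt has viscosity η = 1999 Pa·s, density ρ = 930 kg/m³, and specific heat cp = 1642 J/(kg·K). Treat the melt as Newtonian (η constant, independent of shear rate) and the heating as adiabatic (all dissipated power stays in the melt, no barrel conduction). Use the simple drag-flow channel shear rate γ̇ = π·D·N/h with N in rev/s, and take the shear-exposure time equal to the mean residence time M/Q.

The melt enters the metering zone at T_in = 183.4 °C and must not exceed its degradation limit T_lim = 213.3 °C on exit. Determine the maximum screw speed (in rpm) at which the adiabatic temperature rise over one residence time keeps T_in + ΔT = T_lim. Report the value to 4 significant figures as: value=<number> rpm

value=36.49 rpm

Q_s = Q / 3600 = 226.3 / 3600 = 0.0628611 kg/s
t_res = M / Q_s = 2.03 / 0.0628611 = 32.2934 s
Convert to metres: D = 0.0476 m, h = 0.00342 m
ΔT_a = T_lim − T_in = 213.3 − 183.4 = 29.9 K
Invert ΔT = ηγ̇²t_res/(ρcp) for γ̇: γ̇_max² = ΔT_a ρ cp / (η t_res) = 29.9·930·1642 / (1999·32.2934) = 707.295 s⁻²
γ̇_max = sqrt(707.295) = 26.595 s⁻¹
N_max = γ̇_max h / (πD) = 26.595·0.00342/(π·0.0476) = 0.608232 rev/s → ×60 = 36.4939 rpm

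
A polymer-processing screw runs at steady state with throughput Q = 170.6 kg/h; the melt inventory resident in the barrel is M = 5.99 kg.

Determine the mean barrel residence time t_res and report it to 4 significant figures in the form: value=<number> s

value=126.4 s

Throughput in SI: Q_s = 170.6 kg/h ÷ 3600 s/h = 0.0473889 kg/s
t_res = M / Q_s = 5.99 ÷ 0.0473889 = 126.401 s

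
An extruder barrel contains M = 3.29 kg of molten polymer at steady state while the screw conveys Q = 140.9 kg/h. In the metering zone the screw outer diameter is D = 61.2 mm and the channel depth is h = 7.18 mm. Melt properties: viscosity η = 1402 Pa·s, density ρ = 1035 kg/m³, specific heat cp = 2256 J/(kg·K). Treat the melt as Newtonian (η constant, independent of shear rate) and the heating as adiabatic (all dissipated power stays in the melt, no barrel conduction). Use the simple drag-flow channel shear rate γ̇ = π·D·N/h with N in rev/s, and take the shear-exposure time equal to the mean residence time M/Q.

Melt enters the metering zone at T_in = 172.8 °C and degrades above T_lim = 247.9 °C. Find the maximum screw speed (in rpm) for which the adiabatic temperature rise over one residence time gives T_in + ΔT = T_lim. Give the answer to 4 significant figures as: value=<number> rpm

value=86.43 rpm

Q_s = Q / 3600 = 140.9 / 3600 = 0.0391389 kg/s
t_res = M / Q_s = 3.29 ÷ 0.0391389 = 84.0596 s
Geometry in SI: D = 61.2 mm → 0.0612 m, h = 7.18 mm → 0.00718 m
ΔT_a = T_lim − T_in = 247.9 − 172.8 = 75.1 K
γ̇_max² = ΔT_a·ρ·cp / (η·t_res) = [75.1 × 1035 × 2256] / [1402 × 84.0596] = 1487.94 s⁻²
γ̇_max = √1487.94 = 38.5738 s⁻¹
N_max = γ̇_max h / (πD) = 38.5738·0.00718/(π·0.0612) = 1.44051 rev/s → ×60 = 86.4304 rpm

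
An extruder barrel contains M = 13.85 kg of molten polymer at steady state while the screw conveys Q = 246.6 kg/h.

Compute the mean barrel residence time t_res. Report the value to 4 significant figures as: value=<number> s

Q_s = Q / 3600 = 246.6 / 3600 = 0.0685 kg/s
t_res = M / Q_s = 13.85 / 0.0685 = 202.19 s

value=202.2 s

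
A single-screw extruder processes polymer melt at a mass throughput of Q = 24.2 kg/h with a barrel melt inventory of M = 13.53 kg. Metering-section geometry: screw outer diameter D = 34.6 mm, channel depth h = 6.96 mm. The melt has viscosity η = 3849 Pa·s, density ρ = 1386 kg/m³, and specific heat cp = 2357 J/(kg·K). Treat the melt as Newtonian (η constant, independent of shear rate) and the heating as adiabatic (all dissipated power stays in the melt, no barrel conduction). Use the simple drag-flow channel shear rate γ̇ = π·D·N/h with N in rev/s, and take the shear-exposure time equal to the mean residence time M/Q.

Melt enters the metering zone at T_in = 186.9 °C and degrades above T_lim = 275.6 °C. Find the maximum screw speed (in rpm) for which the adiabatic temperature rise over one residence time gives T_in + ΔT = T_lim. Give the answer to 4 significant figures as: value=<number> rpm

value=23.50 rpm

Throughput in SI: Q_s = 24.2 kg/h ÷ 3600 s/h = 0.00672222 kg/s
Mean residence time: t_res = M/Q_s = 13.53 kg / 0.00672222 kg/s = 2012.73 s
D = 34.6 mm = 0.0346 m;  h = 6.96 mm = 0.00696 m
Allowable rise: ΔT_a = T_lim − T_in = 275.6 − 186.9 = 88.7 K
γ̇_max² = ΔT_a·ρ·cp / (η·t_res) = [88.7 × 1386 × 2357] / [3849 × 2012.73] = 37.4036 s⁻²
γ̇_max = sqrt(37.4036) = 6.11585 s⁻¹
Solve γ̇ = πDN/h for N: N_max = γ̇_max·h/(π·D) = 6.11585 × 0.00696 / (π × 0.0346) = 0.391598 rev/s = 23.4959 rpm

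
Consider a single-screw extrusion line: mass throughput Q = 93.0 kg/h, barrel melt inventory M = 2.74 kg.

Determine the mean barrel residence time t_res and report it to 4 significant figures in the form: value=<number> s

value=106.1 s

Convert throughput: Q = 93.0 kg/h = 93.0/3600 = 0.0258333 kg/s
t_res = M / Q_s = 2.74 / 0.0258333 = 106.065 s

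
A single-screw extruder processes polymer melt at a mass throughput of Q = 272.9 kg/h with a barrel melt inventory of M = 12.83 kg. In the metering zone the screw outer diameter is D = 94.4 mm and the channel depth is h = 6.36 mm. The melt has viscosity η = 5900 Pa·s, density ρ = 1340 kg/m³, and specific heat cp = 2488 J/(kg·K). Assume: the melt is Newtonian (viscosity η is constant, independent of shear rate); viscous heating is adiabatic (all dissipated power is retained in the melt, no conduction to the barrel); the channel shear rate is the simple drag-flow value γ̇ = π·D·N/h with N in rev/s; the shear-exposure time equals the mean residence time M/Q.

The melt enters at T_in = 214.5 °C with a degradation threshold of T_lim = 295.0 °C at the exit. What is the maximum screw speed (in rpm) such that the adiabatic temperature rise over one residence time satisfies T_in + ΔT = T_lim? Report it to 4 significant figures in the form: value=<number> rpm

value=21.09 rpm

Throughput in SI: Q_s = 272.9 kg/h ÷ 3600 s/h = 0.0758056 kg/s
t_res = M / Q_s = 12.83 ÷ 0.0758056 = 169.249 s
Convert to metres: D = 0.0944 m, h = 0.00636 m
ΔT_a = T_lim − T_in = 295.0 °C − 214.5 °C = 80.5 K
γ̇_max² = ΔT_a·ρ·cp / (η·t_res) = [80.5 × 1340 × 2488] / [5900 × 169.249] = 268.765 s⁻²
γ̇_max = √268.765 = 16.3941 s⁻¹
N_max = γ̇_max h / (πD) = 16.3941·0.00636/(π·0.0944) = 0.351578 rev/s → ×60 = 21.0947 rpm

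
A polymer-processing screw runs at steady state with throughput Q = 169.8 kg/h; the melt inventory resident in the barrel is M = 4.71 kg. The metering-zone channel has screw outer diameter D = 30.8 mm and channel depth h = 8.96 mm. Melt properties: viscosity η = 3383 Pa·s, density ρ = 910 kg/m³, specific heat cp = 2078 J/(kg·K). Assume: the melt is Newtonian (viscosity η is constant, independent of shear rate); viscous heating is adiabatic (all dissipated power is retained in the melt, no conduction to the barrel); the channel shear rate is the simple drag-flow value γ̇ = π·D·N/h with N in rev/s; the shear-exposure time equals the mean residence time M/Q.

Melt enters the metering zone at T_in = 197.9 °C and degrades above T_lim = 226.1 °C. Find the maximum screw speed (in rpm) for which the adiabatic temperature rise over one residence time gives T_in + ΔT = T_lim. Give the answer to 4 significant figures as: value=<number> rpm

value=69.80 rpm

Throughput in SI: Q_s = 169.8 kg/h ÷ 3600 s/h = 0.0471667 kg/s
Mean residence time: t_res = M/Q_s = 4.71 kg / 0.0471667 kg/s = 99.8587 s
Convert to metres: D = 0.0308 m, h = 0.00896 m
ΔT_a = T_lim − T_in = 226.1 − 197.9 = 28.2 K
γ̇_max² = ΔT_a·ρ·cp / (η·t_res) = [28.2 × 910 × 2078] / [3383 × 99.8587] = 157.851 s⁻²
γ̇_max = √157.851 = 12.5639 s⁻¹
Solve γ̇ = πDN/h for N: N_max = γ̇_max·h/(π·D) = 12.5639 × 0.00896 / (π × 0.0308) = 1.16341 rev/s = 69.8044 rpm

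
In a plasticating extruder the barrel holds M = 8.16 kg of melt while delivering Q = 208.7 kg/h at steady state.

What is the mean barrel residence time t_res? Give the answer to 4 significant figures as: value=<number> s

Q_s = Q / 3600 = 208.7 / 3600 = 0.0579722 kg/s
t_res = M / Q_s = 8.16 ÷ 0.0579722 = 140.757 s

value=140.8 s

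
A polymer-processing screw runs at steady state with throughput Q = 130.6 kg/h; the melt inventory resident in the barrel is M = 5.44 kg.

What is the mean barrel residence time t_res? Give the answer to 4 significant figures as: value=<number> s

value=150.0 s

Q_s = Q / 3600 = 130.6 / 3600 = 0.0362778 kg/s
t_res = M / Q_s = 5.44 ÷ 0.0362778 = 149.954 s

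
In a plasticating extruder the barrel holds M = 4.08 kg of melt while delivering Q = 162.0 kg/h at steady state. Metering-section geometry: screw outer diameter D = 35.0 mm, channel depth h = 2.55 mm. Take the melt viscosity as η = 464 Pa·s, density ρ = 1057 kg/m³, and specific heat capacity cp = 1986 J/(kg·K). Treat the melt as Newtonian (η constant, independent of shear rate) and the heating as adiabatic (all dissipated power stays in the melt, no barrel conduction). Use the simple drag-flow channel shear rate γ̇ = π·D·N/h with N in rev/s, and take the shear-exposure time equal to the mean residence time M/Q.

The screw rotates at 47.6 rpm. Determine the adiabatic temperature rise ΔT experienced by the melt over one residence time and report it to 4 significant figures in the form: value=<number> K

value=23.45 K

Throughput in SI: Q_s = 162.0 kg/h ÷ 3600 s/h = 0.045 kg/s
Mean residence time: t_res = M/Q_s = 4.08 kg / 0.045 kg/s = 90.6667 s
Convert to SI: D = 0.035 m, h = 0.00255 m, N = 47.6/60 = 0.793333 rev/s
Shear rate: γ̇ = πDN/h = π·0.035·0.793333/0.00255 = 34.2085 s⁻¹
Adiabatic rise: ΔT = η γ̇² t_res / (ρ cp) = 464·(34.2085)²·90.6667 / (1057·1986) = 23.4519 K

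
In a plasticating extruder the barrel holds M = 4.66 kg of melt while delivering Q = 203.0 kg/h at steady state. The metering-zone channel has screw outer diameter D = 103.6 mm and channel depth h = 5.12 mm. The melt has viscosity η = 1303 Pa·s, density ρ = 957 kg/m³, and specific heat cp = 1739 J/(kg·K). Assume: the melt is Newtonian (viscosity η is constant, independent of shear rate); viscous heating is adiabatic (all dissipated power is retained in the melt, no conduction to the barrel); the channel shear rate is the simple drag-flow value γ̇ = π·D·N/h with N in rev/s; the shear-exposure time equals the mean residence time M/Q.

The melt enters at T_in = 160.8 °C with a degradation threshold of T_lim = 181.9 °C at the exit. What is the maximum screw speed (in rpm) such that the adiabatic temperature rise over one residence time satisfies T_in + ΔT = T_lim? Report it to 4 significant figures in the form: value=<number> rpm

Convert throughput: Q = 203.0 kg/h = 203.0/3600 = 0.0563889 kg/s
t_res = M / Q_s = 4.66 / 0.0563889 = 82.6404 s
Convert to metres: D = 0.1036 m, h = 0.00512 m
ΔT_a = T_lim − T_in = 181.9 °C − 160.8 °C = 21.1 K
γ̇_max² = ΔT_a·ρ·cp / (η·t_res) = [21.1 × 957 × 1739] / [1303 × 82.6404] = 326.105 s⁻²
γ̇_max = sqrt(326.105) = 18.0584 s⁻¹
N_max = γ̇_max h / (πD) = 18.0584·0.00512/(π·0.1036) = 0.284079 rev/s → ×60 = 17.0447 rpm

value=17.04 rpm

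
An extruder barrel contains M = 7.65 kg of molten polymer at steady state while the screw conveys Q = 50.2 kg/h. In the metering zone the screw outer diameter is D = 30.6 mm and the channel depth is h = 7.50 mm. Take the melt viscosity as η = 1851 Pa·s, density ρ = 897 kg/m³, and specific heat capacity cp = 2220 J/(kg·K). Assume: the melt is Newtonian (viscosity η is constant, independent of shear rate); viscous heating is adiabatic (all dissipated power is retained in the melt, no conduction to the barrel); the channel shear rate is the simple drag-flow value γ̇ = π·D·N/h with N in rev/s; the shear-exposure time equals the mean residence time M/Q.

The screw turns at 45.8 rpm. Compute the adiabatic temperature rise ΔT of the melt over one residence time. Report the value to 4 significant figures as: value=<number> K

value=48.82 K

Q_s = Q / 3600 = 50.2 / 3600 = 0.0139444 kg/s
t_res = M / Q_s = 7.65 ÷ 0.0139444 = 548.606 s
Convert to SI: D = 0.0306 m, h = 0.0075 m, N = 45.8/60 = 0.763333 rev/s
γ̇ = π D N / h = (π)(0.0306)(0.763333) / 0.0075 = 9.78418 s⁻¹
ΔT = η·γ̇²·t_res/(ρ·cp) = [1851 × 9.78418² × 548.606] / [897 × 2220] = 48.8168 K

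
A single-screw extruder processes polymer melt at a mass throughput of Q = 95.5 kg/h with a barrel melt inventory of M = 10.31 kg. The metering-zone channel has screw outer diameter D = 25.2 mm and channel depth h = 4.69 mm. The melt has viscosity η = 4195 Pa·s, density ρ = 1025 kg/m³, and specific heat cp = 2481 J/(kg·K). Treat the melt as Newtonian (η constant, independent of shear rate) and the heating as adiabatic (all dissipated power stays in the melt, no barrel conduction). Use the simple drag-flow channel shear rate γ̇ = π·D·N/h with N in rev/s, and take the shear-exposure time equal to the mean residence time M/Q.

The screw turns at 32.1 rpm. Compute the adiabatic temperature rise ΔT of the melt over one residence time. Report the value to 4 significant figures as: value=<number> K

Q_s = Q / 3600 = 95.5 / 3600 = 0.0265278 kg/s
Mean residence time: t_res = M/Q_s = 10.31 kg / 0.0265278 kg/s = 388.649 s
Convert to SI: D = 0.0252 m, h = 0.00469 m, N = 32.1/60 = 0.535 rev/s
γ̇ = π·D·N / h = π · 0.0252 · 0.535 / 0.00469 = 9.03091 s⁻¹
ΔT = η·γ̇²·t_res / (ρ·cp) = 4195 · (9.03091)² · 388.649 / (1025 · 2481) = 52.288 K

value=52.29 K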